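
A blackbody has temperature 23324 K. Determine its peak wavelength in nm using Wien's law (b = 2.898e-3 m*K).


lam_max = b / T = 2.898e-3 / 23324 = 1.242e-07 m = 124.2497 nm

124.2497 nm


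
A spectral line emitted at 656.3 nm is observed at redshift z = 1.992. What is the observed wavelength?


lam_obs = lam_emit * (1 + z) = 656.3 * (1 + 1.992) = 1963.6496

1963.6496 nm


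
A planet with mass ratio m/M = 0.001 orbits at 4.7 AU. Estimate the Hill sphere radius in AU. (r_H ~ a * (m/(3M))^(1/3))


r_H = a * (m/3M)^(1/3) = 4.7 * (0.001/3)^(1/3) = 0.3259

0.3259 AU


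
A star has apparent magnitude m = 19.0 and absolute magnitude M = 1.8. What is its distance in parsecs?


d = 10^((m - M + 5)/5) = 10^((19.0 - 1.8 + 5)/5) = 27542.287

27542.287 pc


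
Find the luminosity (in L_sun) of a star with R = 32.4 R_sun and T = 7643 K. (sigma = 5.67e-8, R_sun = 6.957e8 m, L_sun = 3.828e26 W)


R = 32.4 * 6.957e8 m = 2.254068e+10 m. L = 4*pi*R^2*sigma*T^4 = 4*pi*(2.254068e+10)^2 * 5.67e-8 * 7643^4 = 1.235328293e+30 W. L/L_sun = 1.235328293e+30 / 3.828e26 = 3227.0854

3227.0854 L_sun


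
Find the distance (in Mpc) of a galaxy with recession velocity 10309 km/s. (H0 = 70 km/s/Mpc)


d = v / H0 = 10309 / 70 = 147.2714

147.2714 Mpc


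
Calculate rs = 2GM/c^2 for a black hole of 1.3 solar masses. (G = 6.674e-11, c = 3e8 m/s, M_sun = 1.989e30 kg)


M = 1.3 * 1.989e30 kg = 2.5857e+30 kg. rs = 2GM/c^2 = 2 * 6.674e-11 * 2.5857e+30 / (3e8)^2 = 3834.8804

3834.8804 m


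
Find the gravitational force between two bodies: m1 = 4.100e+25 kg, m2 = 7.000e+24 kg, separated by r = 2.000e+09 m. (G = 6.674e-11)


F = G*m1*m2/r^2 = 6.674e-11 * 4.100e+25 * 7.000e+24 / (2.000e+09)^2 = 6.674e-11 * 2.870e+50 / 4.000e+18 = 4.789e+21

4.789e+21 N


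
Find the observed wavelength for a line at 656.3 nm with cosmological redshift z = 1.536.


lam_obs = lam_emit * (1 + z) = 656.3 * (1 + 1.536) = 1664.3768

1664.3768 nm


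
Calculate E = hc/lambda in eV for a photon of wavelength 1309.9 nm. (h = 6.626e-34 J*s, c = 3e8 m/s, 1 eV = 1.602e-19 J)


E = hc/lambda = 6.626e-34 * 3e8 / 1.310e-06 = 1.518e-19 J = 0.9473 eV

0.9473 eV


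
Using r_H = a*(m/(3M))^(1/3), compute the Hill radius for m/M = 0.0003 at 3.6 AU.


r_H = a * (m/3M)^(1/3) = 3.6 * (0.0003/3)^(1/3) = 0.1671

0.1671 AU


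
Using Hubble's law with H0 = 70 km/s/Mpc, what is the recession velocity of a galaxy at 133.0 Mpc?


v = H0 * d = 70 * 133.0 = 9310.0

9310.0 km/s


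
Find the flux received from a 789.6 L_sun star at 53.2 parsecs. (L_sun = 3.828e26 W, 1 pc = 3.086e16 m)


F = L / (4*pi*d^2) = 3.023e+29 / (4*pi*(1.642e+18)^2) = 8.924e-09

8.924e-09 W/m^2


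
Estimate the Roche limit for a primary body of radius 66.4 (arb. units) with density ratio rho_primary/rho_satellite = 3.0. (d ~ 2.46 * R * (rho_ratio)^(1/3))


d_Roche = 2.46 * 66.4 * 3.0^(1/3) = 235.5828

235.5828


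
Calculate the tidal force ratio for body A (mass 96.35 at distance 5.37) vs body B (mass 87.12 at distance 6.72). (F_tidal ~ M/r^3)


Ratio = (M1/r1^3) / (M2/r2^3) = (96.35/5.37^3) / (87.12/6.72^3) = 2.1673

2.1673


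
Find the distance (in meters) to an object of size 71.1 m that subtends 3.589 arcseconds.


D = size / theta_rad, theta_rad = 3.589 * pi/(180*3600) = 1.740e-05, D = 4.086e+06

4.086e+06 m


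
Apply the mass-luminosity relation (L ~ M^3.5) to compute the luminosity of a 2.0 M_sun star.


L/L_sun = (M/M_sun)^3.5 = 2.0^3.5 = 11.3137

11.3137 L_sun


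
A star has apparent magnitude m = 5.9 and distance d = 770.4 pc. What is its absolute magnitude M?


M = m - 5*log10(d) + 5 = 5.9 - 5*log10(770.4) + 5 = -3.5336

-3.5336


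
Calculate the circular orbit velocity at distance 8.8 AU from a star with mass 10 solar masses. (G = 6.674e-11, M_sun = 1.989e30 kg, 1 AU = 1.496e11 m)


v = sqrt(GM/r) = sqrt(6.674e-11 * 1.989e+31 / 1.316e+12) = 31754.3597

31754.3597 m/s


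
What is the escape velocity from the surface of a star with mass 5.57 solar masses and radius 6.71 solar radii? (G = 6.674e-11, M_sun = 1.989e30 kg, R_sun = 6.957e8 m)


M = 5.57 * 1.989e30 kg = 1.107873e+31 kg; R = 6.71 * 6.957e8 m = 4.668147e+09 m. v_esc = sqrt(2GM/R) = sqrt(2 * 6.674e-11 * 1.107873e+31 / 4.668147e+09) = 562834.6502

562834.6502 m/s


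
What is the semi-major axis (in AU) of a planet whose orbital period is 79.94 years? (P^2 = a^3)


a = P^(2/3) = 79.94^(2/3) = 18.5571

18.5571 AU


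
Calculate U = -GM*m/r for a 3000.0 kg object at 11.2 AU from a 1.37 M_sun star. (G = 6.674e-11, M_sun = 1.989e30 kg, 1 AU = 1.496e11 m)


M = 1.37 * 1.989e30 kg = 2.72493e+30 kg; r = 11.2 AU * 1.496e11 m/AU = 1.67552e+12 m. U = -GM*m/r = -(6.674e-11 * 2.72493e+30 * 3000.0) / 1.67552e+12 = -3.256e+11

-3.256e+11 J


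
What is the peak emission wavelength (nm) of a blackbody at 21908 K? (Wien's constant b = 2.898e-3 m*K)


lam_max = b / T = 2.898e-3 / 21908 = 1.323e-07 m = 132.2804 nm

132.2804 nm


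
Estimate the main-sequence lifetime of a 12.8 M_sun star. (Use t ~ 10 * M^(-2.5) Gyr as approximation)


t = 10 * M^(-2.5) = 10 * 12.8^(-2.5) = 0.0171

0.0171 Gyr


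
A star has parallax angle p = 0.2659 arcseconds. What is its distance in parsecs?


d = 1/p = 1/0.2659 = 3.7608

3.7608 pc


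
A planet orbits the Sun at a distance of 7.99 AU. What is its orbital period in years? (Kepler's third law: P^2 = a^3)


P = a^(3/2) = 7.99^1.5 = 22.585

22.585 years


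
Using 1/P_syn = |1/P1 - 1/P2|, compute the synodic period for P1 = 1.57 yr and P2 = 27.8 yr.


1/P_syn = |1/P1 - 1/P2| = |1/1.57 - 1/27.8| => P_syn = 1.664

1.664 years


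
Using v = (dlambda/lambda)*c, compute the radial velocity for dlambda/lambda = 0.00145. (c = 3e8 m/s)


v = (dlambda/lambda) * c = 0.00145 * 3e8 = 435000.0

435000.0 m/s


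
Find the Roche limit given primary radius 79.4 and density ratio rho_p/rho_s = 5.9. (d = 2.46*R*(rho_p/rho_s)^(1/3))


d_Roche = 2.46 * 79.4 * 5.9^(1/3) = 352.9444

352.9444


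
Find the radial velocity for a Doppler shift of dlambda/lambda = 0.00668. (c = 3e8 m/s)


v = (dlambda/lambda) * c = 0.00668 * 3e8 = 2.004e+06

2.004e+06 m/s


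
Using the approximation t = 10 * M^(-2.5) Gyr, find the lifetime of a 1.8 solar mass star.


t = 10 * M^(-2.5) = 10 * 1.8^(-2.5) = 2.3005

2.3005 Gyr


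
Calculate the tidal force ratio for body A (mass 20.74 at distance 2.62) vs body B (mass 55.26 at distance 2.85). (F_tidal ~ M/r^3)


Ratio = (M1/r1^3) / (M2/r2^3) = (20.74/2.62^3) / (55.26/2.85^3) = 0.4831

0.4831


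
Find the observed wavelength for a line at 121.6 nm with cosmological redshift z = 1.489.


lam_obs = lam_emit * (1 + z) = 121.6 * (1 + 1.489) = 302.6624

302.6624 nm


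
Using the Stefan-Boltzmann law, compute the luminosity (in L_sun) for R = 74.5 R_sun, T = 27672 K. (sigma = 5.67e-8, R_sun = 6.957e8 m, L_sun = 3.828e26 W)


R = 74.5 * 6.957e8 m = 5.182965e+10 m. L = 4*pi*R^2*sigma*T^4 = 4*pi*(5.182965e+10)^2 * 5.67e-8 * 27672^4 = 1.122306999e+33 W. L/L_sun = 1.122306999e+33 / 3.828e26 = 2.932e+06

2.932e+06 L_sun


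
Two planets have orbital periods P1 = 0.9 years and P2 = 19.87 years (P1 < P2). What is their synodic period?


1/P_syn = |1/P1 - 1/P2| = |1/0.9 - 1/19.87| => P_syn = 0.9427

0.9427 years


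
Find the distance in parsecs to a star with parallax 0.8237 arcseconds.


d = 1/p = 1/0.8237 = 1.214

1.214 pc


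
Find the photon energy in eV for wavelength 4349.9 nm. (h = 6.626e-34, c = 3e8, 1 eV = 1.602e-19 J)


E = hc/lambda = 6.626e-34 * 3e8 / 4.350e-06 = 4.570e-20 J = 0.2853 eV

0.2853 eV


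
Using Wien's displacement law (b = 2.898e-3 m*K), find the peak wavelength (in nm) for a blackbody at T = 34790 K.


lam_max = b / T = 2.898e-3 / 34790 = 8.330e-08 m = 83.2998 nm

83.2998 nm


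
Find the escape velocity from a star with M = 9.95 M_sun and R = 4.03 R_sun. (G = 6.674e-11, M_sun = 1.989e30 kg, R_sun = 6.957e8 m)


M = 9.95 * 1.989e30 kg = 1.979055e+31 kg; R = 4.03 * 6.957e8 m = 2.803671e+09 m. v_esc = sqrt(2GM/R) = sqrt(2 * 6.674e-11 * 1.979055e+31 / 2.803671e+09) = 970674.2441

970674.2441 m/s


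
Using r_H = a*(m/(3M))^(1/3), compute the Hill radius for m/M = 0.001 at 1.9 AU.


r_H = a * (m/3M)^(1/3) = 1.9 * (0.001/3)^(1/3) = 0.1317

0.1317 AU


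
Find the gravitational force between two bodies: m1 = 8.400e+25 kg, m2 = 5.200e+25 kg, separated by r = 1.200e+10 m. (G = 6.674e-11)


F = G*m1*m2/r^2 = 6.674e-11 * 8.400e+25 * 5.200e+25 / (1.200e+10)^2 = 6.674e-11 * 4.368e+51 / 1.440e+20 = 2.024e+21

2.024e+21 N


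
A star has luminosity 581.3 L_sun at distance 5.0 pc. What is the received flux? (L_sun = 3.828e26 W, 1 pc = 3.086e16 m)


F = L / (4*pi*d^2) = 2.225e+29 / (4*pi*(1.543e+17)^2) = 7.438e-07

7.438e-07 W/m^2


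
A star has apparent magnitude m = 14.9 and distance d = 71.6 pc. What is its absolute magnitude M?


M = m - 5*log10(d) + 5 = 14.9 - 5*log10(71.6) + 5 = 10.6254

10.6254


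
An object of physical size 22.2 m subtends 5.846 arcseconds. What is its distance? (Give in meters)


D = size / theta_rad, theta_rad = 5.846 * pi/(180*3600) = 2.834e-05, D = 783284.0744

783284.0744 m


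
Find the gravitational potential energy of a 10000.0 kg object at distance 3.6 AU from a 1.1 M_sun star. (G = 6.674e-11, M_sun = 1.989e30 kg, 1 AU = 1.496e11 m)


M = 1.1 * 1.989e30 kg = 2.1879e+30 kg; r = 3.6 AU * 1.496e11 m/AU = 5.3856e+11 m. U = -GM*m/r = -(6.674e-11 * 2.1879e+30 * 10000.0) / 5.3856e+11 = -2.711e+12

-2.711e+12 J


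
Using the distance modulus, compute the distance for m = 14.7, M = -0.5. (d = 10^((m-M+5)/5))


d = 10^((m - M + 5)/5) = 10^((14.7 - -0.5 + 5)/5) = 10964.782

10964.782 pc


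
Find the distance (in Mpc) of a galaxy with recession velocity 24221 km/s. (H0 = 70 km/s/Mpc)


d = v / H0 = 24221 / 70 = 346.0143

346.0143 Mpc


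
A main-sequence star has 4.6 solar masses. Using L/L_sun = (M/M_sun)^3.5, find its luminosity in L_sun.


L/L_sun = (M/M_sun)^3.5 = 4.6^3.5 = 208.7625

208.7625 L_sun


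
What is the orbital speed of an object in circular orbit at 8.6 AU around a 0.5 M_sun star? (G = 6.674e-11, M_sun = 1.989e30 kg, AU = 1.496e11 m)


v = sqrt(GM/r) = sqrt(6.674e-11 * 9.945e+29 / 1.287e+12) = 7182.58

7182.58 m/s


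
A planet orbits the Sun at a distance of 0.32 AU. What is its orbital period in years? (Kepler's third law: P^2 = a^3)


P = a^(3/2) = 0.32^1.5 = 0.181

0.181 years


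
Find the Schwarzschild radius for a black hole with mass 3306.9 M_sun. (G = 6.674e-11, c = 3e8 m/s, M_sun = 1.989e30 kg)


M = 3306.9 * 1.989e30 kg = 6.5774241e+33 kg. rs = 2GM/c^2 = 2 * 6.674e-11 * 6.5774241e+33 / (3e8)^2 = 9.755e+06

9.755e+06 m


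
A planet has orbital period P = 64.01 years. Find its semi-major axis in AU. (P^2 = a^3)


a = P^(2/3) = 64.01^(2/3) = 16.0017

16.0017 AU


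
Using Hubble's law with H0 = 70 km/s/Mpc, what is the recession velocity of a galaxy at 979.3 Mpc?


v = H0 * d = 70 * 979.3 = 68551.0

68551.0 km/s


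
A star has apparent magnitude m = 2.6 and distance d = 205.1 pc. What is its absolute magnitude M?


M = m - 5*log10(d) + 5 = 2.6 - 5*log10(205.1) + 5 = -3.9598

-3.9598


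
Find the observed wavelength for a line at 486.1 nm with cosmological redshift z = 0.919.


lam_obs = lam_emit * (1 + z) = 486.1 * (1 + 0.919) = 932.8259

932.8259 nm


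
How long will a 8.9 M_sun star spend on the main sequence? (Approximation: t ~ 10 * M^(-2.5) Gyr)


t = 10 * M^(-2.5) = 10 * 8.9^(-2.5) = 0.0423

0.0423 Gyr


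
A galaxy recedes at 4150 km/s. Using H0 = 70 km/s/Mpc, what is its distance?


d = v / H0 = 4150 / 70 = 59.2857

59.2857 Mpc


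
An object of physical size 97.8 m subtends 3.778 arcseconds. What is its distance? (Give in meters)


D = size / theta_rad, theta_rad = 3.778 * pi/(180*3600) = 1.832e-05, D = 5.340e+06

5.340e+06 m


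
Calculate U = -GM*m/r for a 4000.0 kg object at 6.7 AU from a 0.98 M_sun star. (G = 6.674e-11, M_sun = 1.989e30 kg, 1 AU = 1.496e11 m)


M = 0.98 * 1.989e30 kg = 1.94922e+30 kg; r = 6.7 AU * 1.496e11 m/AU = 1.00232e+12 m. U = -GM*m/r = -(6.674e-11 * 1.94922e+30 * 4000.0) / 1.00232e+12 = -5.192e+11

-5.192e+11 J


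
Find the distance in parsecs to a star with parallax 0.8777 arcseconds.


d = 1/p = 1/0.8777 = 1.1393

1.1393 pc


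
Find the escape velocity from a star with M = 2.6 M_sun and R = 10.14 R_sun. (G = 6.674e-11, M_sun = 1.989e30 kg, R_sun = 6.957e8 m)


M = 2.6 * 1.989e30 kg = 5.1714e+30 kg; R = 10.14 * 6.957e8 m = 7.054398e+09 m. v_esc = sqrt(2GM/R) = sqrt(2 * 6.674e-11 * 5.1714e+30 / 7.054398e+09) = 312811.1215

312811.1215 m/s


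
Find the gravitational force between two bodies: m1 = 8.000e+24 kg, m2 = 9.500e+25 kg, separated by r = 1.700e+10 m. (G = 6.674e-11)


F = G*m1*m2/r^2 = 6.674e-11 * 8.000e+24 * 9.500e+25 / (1.700e+10)^2 = 6.674e-11 * 7.600e+50 / 2.890e+20 = 1.755e+20

1.755e+20 N


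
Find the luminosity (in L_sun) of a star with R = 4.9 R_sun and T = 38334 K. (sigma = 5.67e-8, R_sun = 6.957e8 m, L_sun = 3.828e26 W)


R = 4.9 * 6.957e8 m = 3.40893e+09 m. L = 4*pi*R^2*sigma*T^4 = 4*pi*(3.40893e+09)^2 * 5.67e-8 * 38334^4 = 1.787992298e+31 W. L/L_sun = 1.787992298e+31 / 3.828e26 = 46708.2628

46708.2628 L_sun


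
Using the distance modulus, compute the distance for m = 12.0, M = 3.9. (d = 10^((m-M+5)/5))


d = 10^((m - M + 5)/5) = 10^((12.0 - 3.9 + 5)/5) = 416.8694

416.8694 pc


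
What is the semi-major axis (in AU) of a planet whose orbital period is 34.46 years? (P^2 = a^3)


a = P^(2/3) = 34.46^(2/3) = 10.5895

10.5895 AU


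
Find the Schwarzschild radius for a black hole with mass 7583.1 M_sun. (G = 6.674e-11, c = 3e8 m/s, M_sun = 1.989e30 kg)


M = 7583.1 * 1.989e30 kg = 1.50827859e+34 kg. rs = 2GM/c^2 = 2 * 6.674e-11 * 1.50827859e+34 / (3e8)^2 = 2.237e+07

2.237e+07 m


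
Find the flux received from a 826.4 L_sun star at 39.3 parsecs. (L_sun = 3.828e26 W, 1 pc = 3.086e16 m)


F = L / (4*pi*d^2) = 3.163e+29 / (4*pi*(1.213e+18)^2) = 1.711e-08

1.711e-08 W/m^2


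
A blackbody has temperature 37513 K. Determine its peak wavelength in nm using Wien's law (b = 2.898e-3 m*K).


lam_max = b / T = 2.898e-3 / 37513 = 7.725e-08 m = 77.2532 nm

77.2532 nm


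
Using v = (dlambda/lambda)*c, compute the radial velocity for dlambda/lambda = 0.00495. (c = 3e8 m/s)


v = (dlambda/lambda) * c = 0.00495 * 3e8 = 1.485e+06

1.485e+06 m/s


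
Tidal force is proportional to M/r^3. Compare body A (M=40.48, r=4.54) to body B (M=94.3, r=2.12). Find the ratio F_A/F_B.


Ratio = (M1/r1^3) / (M2/r2^3) = (40.48/4.54^3) / (94.3/2.12^3) = 0.0437

0.0437


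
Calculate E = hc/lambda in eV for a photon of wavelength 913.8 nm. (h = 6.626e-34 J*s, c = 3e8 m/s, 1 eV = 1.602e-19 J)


E = hc/lambda = 6.626e-34 * 3e8 / 9.138e-07 = 2.175e-19 J = 1.3579 eV

1.3579 eV


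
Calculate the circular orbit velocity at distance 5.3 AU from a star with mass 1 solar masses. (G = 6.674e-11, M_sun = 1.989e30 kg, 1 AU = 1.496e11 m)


v = sqrt(GM/r) = sqrt(6.674e-11 * 1.989e+30 / 7.929e+11) = 12939.1802

12939.1802 m/s


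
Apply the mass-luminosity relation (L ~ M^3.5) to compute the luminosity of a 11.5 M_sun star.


L/L_sun = (M/M_sun)^3.5 = 11.5^3.5 = 5157.5381

5157.5381 L_sun


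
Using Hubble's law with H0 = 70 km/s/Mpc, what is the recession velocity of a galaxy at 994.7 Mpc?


v = H0 * d = 70 * 994.7 = 69629.0

69629.0 km/s


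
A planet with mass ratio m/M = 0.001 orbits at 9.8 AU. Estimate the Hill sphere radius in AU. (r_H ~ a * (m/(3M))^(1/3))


r_H = a * (m/3M)^(1/3) = 9.8 * (0.001/3)^(1/3) = 0.6795

0.6795 AU


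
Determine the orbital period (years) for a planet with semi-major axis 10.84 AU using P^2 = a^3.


P = a^(3/2) = 10.84^1.5 = 35.6898

35.6898 years


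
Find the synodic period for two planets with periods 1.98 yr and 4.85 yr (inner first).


1/P_syn = |1/P1 - 1/P2| = |1/1.98 - 1/4.85| => P_syn = 3.346

3.346 years


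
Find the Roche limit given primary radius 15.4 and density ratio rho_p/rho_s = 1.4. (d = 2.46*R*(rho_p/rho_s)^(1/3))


d_Roche = 2.46 * 15.4 * 1.4^(1/3) = 42.3804

42.3804


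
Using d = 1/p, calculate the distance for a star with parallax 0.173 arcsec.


d = 1/p = 1/0.173 = 5.7803

5.7803 pc


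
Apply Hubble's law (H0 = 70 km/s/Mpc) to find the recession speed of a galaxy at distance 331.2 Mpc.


v = H0 * d = 70 * 331.2 = 23184.0

23184.0 km/s


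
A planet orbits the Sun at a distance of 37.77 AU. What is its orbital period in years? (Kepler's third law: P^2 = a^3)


P = a^(3/2) = 37.77^1.5 = 232.1242

232.1242 years


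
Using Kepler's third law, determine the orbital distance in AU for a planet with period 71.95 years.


a = P^(2/3) = 71.95^(2/3) = 17.299

17.299 AU


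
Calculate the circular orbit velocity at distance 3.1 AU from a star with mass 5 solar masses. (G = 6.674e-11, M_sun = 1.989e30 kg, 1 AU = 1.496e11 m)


v = sqrt(GM/r) = sqrt(6.674e-11 * 9.945e+30 / 4.638e+11) = 37831.0897

37831.0897 m/s


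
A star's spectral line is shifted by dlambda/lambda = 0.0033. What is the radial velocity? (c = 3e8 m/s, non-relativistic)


v = (dlambda/lambda) * c = 0.0033 * 3e8 = 990000.0

990000.0 m/s


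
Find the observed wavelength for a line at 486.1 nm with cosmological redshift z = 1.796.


lam_obs = lam_emit * (1 + z) = 486.1 * (1 + 1.796) = 1359.1356

1359.1356 nm


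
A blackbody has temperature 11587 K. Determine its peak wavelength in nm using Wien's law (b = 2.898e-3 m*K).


lam_max = b / T = 2.898e-3 / 11587 = 2.501e-07 m = 250.1079 nm

250.1079 nm


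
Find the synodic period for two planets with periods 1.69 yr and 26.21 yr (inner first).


1/P_syn = |1/P1 - 1/P2| = |1/1.69 - 1/26.21| => P_syn = 1.8065

1.8065 years


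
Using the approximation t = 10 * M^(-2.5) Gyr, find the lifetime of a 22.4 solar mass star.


t = 10 * M^(-2.5) = 10 * 22.4^(-2.5) = 0.0042

0.0042 Gyr


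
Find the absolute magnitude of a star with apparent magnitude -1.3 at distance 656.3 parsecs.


M = m - 5*log10(d) + 5 = -1.3 - 5*log10(656.3) + 5 = -10.3855

-10.3855


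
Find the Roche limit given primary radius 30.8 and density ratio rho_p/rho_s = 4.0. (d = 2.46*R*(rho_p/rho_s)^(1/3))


d_Roche = 2.46 * 30.8 * 4.0^(1/3) = 120.2742

120.2742


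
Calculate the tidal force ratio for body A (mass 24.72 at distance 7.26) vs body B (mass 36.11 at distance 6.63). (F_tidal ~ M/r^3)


Ratio = (M1/r1^3) / (M2/r2^3) = (24.72/7.26^3) / (36.11/6.63^3) = 0.5214

0.5214


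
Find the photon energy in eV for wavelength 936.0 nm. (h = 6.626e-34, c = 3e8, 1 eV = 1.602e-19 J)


E = hc/lambda = 6.626e-34 * 3e8 / 9.360e-07 = 2.124e-19 J = 1.3257 eV

1.3257 eV


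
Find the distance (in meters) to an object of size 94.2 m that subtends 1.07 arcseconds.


D = size / theta_rad, theta_rad = 1.07 * pi/(180*3600) = 5.188e-06, D = 1.816e+07

1.816e+07 m


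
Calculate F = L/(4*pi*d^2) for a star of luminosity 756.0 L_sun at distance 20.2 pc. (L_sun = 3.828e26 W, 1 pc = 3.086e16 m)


F = L / (4*pi*d^2) = 2.894e+29 / (4*pi*(6.234e+17)^2) = 5.926e-08

5.926e-08 W/m^2


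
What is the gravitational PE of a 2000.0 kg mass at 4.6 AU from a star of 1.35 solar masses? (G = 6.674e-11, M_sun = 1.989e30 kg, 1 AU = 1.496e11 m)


M = 1.35 * 1.989e30 kg = 2.68515e+30 kg; r = 4.6 AU * 1.496e11 m/AU = 6.8816e+11 m. U = -GM*m/r = -(6.674e-11 * 2.68515e+30 * 2000.0) / 6.8816e+11 = -5.208e+11

-5.208e+11 J


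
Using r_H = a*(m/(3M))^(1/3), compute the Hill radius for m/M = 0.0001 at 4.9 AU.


r_H = a * (m/3M)^(1/3) = 4.9 * (0.0001/3)^(1/3) = 0.1577

0.1577 AU


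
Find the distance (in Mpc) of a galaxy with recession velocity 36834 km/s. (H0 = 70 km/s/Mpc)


d = v / H0 = 36834 / 70 = 526.2

526.2 Mpc


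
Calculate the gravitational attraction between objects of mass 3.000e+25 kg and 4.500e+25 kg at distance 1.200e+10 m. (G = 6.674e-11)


F = G*m1*m2/r^2 = 6.674e-11 * 3.000e+25 * 4.500e+25 / (1.200e+10)^2 = 6.674e-11 * 1.350e+51 / 1.440e+20 = 6.257e+20

6.257e+20 N


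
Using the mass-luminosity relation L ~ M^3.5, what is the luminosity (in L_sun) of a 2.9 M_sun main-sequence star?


L/L_sun = (M/M_sun)^3.5 = 2.9^3.5 = 41.533

41.533 L_sun


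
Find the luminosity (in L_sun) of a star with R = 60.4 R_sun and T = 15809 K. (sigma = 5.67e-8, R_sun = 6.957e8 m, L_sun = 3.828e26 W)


R = 60.4 * 6.957e8 m = 4.202028e+10 m. L = 4*pi*R^2*sigma*T^4 = 4*pi*(4.202028e+10)^2 * 5.67e-8 * 15809^4 = 7.858296385e+31 W. L/L_sun = 7.858296385e+31 / 3.828e26 = 205284.6495

205284.6495 L_sun


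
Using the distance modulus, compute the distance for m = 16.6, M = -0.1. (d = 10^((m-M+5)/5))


d = 10^((m - M + 5)/5) = 10^((16.6 - -0.1 + 5)/5) = 21877.6162

21877.6162 pc


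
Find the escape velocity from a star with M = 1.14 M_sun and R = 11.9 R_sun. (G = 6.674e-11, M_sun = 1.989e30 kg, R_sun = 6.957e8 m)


M = 1.14 * 1.989e30 kg = 2.26746e+30 kg; R = 11.9 * 6.957e8 m = 8.27883e+09 m. v_esc = sqrt(2GM/R) = sqrt(2 * 6.674e-11 * 2.26746e+30 / 8.27883e+09) = 191202.4416

191202.4416 m/s


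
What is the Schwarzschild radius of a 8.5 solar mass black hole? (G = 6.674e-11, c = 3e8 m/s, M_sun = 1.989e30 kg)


M = 8.5 * 1.989e30 kg = 1.69065e+31 kg. rs = 2GM/c^2 = 2 * 6.674e-11 * 1.69065e+31 / (3e8)^2 = 25074.218

25074.218 m


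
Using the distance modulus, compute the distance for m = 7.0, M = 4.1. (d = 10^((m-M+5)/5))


d = 10^((m - M + 5)/5) = 10^((7.0 - 4.1 + 5)/5) = 38.0189

38.0189 pc


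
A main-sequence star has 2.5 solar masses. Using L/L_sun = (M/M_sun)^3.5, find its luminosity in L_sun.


L/L_sun = (M/M_sun)^3.5 = 2.5^3.5 = 24.7053

24.7053 L_sun


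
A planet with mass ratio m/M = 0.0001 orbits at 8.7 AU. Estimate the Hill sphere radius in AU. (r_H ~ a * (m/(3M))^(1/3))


r_H = a * (m/3M)^(1/3) = 8.7 * (0.0001/3)^(1/3) = 0.28

0.28 AU


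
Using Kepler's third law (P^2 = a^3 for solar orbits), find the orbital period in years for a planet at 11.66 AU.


P = a^(3/2) = 11.66^1.5 = 39.8151

39.8151 years


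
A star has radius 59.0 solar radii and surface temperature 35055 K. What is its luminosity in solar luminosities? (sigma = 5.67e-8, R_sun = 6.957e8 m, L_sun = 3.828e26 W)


R = 59.0 * 6.957e8 m = 4.10463e+10 m. L = 4*pi*R^2*sigma*T^4 = 4*pi*(4.10463e+10)^2 * 5.67e-8 * 35055^4 = 1.812762209e+33 W. L/L_sun = 1.812762209e+33 / 3.828e26 = 4.736e+06

4.736e+06 L_sun


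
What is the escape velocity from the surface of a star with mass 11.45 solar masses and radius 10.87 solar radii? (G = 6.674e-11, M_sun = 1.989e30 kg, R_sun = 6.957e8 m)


M = 11.45 * 1.989e30 kg = 2.277405e+31 kg; R = 10.87 * 6.957e8 m = 7.562259e+09 m. v_esc = sqrt(2GM/R) = sqrt(2 * 6.674e-11 * 2.277405e+31 / 7.562259e+09) = 634019.2735

634019.2735 m/s


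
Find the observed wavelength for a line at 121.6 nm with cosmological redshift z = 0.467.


lam_obs = lam_emit * (1 + z) = 121.6 * (1 + 0.467) = 178.3872

178.3872 nm


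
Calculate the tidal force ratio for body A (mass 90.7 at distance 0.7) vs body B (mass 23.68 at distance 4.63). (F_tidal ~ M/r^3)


Ratio = (M1/r1^3) / (M2/r2^3) = (90.7/0.7^3) / (23.68/4.63^3) = 1108.3437

1108.3437


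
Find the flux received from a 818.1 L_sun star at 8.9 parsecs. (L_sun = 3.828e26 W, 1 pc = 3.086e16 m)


F = L / (4*pi*d^2) = 3.132e+29 / (4*pi*(2.747e+17)^2) = 3.304e-07

3.304e-07 W/m^2


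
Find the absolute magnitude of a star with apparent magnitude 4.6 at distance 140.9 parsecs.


M = m - 5*log10(d) + 5 = 4.6 - 5*log10(140.9) + 5 = -1.1446

-1.1446


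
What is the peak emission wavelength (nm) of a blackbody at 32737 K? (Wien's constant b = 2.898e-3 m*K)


lam_max = b / T = 2.898e-3 / 32737 = 8.852e-08 m = 88.5237 nm

88.5237 nm


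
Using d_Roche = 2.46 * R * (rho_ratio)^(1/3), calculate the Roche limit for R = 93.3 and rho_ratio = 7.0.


d_Roche = 2.46 * 93.3 * 7.0^(1/3) = 439.0521

439.0521


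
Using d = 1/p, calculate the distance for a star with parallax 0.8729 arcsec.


d = 1/p = 1/0.8729 = 1.1456

1.1456 pc


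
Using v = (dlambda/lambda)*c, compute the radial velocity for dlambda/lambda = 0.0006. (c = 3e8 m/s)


v = (dlambda/lambda) * c = 0.0006 * 3e8 = 180000.0

180000.0 m/s


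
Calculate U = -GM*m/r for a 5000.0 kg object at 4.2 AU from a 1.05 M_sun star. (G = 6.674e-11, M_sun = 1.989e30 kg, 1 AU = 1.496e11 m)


M = 1.05 * 1.989e30 kg = 2.08845e+30 kg; r = 4.2 AU * 1.496e11 m/AU = 6.2832e+11 m. U = -GM*m/r = -(6.674e-11 * 2.08845e+30 * 5000.0) / 6.2832e+11 = -1.109e+12

-1.109e+12 J


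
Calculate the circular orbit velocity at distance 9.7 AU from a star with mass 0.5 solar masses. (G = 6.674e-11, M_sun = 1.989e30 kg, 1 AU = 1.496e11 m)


v = sqrt(GM/r) = sqrt(6.674e-11 * 9.945e+29 / 1.451e+12) = 6763.0692

6763.0692 m/s


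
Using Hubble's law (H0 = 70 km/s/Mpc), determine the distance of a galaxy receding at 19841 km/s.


d = v / H0 = 19841 / 70 = 283.4429

283.4429 Mpc


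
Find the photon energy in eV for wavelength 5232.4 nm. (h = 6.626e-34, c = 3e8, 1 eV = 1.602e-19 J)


E = hc/lambda = 6.626e-34 * 3e8 / 5.232e-06 = 3.799e-20 J = 0.2371 eV

0.2371 eV


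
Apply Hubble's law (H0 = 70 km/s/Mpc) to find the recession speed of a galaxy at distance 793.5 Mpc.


v = H0 * d = 70 * 793.5 = 55545.0

55545.0 km/s


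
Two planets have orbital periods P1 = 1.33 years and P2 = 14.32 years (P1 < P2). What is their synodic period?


1/P_syn = |1/P1 - 1/P2| = |1/1.33 - 1/14.32| => P_syn = 1.4662

1.4662 years


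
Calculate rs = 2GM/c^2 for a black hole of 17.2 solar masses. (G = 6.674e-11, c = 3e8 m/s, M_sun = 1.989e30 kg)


M = 17.2 * 1.989e30 kg = 3.42108e+31 kg. rs = 2GM/c^2 = 2 * 6.674e-11 * 3.42108e+31 / (3e8)^2 = 50738.4176

50738.4176 m


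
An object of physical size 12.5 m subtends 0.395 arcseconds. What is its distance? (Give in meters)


D = size / theta_rad, theta_rad = 0.395 * pi/(180*3600) = 1.915e-06, D = 6.527e+06

6.527e+06 m


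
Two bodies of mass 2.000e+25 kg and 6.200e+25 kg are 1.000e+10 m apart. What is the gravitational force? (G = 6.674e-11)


F = G*m1*m2/r^2 = 6.674e-11 * 2.000e+25 * 6.200e+25 / (1.000e+10)^2 = 6.674e-11 * 1.240e+51 / 1.000e+20 = 8.276e+20

8.276e+20 N


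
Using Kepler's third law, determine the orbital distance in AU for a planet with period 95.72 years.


a = P^(2/3) = 95.72^(2/3) = 20.9251

20.9251 AU


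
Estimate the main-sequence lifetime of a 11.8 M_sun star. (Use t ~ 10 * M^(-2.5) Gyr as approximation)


t = 10 * M^(-2.5) = 10 * 11.8^(-2.5) = 0.0209

0.0209 Gyr


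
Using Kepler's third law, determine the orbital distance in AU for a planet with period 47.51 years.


a = P^(2/3) = 47.51^(2/3) = 13.1177

13.1177 AU


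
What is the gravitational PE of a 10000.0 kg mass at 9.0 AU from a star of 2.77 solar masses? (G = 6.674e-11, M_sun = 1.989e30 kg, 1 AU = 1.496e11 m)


M = 2.77 * 1.989e30 kg = 5.50953e+30 kg; r = 9.0 AU * 1.496e11 m/AU = 1.3464e+12 m. U = -GM*m/r = -(6.674e-11 * 5.50953e+30 * 10000.0) / 1.3464e+12 = -2.731e+12

-2.731e+12 J


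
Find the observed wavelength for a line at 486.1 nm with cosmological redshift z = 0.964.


lam_obs = lam_emit * (1 + z) = 486.1 * (1 + 0.964) = 954.7004

954.7004 nm


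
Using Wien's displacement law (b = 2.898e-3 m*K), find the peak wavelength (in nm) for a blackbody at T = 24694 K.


lam_max = b / T = 2.898e-3 / 24694 = 1.174e-07 m = 117.3564 nm

117.3564 nm


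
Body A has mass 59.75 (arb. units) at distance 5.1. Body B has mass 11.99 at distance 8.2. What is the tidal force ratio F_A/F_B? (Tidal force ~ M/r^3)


Ratio = (M1/r1^3) / (M2/r2^3) = (59.75/5.1^3) / (11.99/8.2^3) = 20.7133

20.7133


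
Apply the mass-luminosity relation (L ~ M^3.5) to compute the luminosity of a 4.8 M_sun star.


L/L_sun = (M/M_sun)^3.5 = 4.8^3.5 = 242.2949

242.2949 L_sun


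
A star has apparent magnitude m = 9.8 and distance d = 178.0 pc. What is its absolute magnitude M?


M = m - 5*log10(d) + 5 = 9.8 - 5*log10(178.0) + 5 = 3.5479

3.5479


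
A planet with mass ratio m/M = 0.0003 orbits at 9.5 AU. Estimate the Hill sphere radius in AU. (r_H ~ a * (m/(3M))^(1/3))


r_H = a * (m/3M)^(1/3) = 9.5 * (0.0003/3)^(1/3) = 0.441

0.441 AU


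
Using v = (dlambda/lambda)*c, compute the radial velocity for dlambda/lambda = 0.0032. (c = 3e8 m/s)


v = (dlambda/lambda) * c = 0.0032 * 3e8 = 960000.0

960000.0 m/s


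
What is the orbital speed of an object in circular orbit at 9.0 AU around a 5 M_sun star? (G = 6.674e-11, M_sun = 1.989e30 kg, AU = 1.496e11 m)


v = sqrt(GM/r) = sqrt(6.674e-11 * 9.945e+30 / 1.346e+12) = 22202.8356

22202.8356 m/s


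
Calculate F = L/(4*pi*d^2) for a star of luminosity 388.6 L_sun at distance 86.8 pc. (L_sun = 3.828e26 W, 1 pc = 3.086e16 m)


F = L / (4*pi*d^2) = 1.488e+29 / (4*pi*(2.679e+18)^2) = 1.650e-09

1.650e-09 W/m^2


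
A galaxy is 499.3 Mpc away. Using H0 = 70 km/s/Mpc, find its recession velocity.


v = H0 * d = 70 * 499.3 = 34951.0

34951.0 km/s


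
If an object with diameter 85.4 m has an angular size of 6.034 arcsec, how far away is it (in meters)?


D = size / theta_rad, theta_rad = 6.034 * pi/(180*3600) = 2.925e-05, D = 2.919e+06

2.919e+06 m


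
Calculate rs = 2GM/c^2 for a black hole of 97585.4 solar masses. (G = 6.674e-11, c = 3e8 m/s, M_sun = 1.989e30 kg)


M = 97585.4 * 1.989e30 kg = 1.940973606e+35 kg. rs = 2GM/c^2 = 2 * 6.674e-11 * 1.940973606e+35 / (3e8)^2 = 2.879e+08

2.879e+08 m


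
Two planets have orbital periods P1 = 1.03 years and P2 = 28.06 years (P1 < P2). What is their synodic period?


1/P_syn = |1/P1 - 1/P2| = |1/1.03 - 1/28.06| => P_syn = 1.0692

1.0692 years


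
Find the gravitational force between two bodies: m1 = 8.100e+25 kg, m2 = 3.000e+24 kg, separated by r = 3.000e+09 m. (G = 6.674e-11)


F = G*m1*m2/r^2 = 6.674e-11 * 8.100e+25 * 3.000e+24 / (3.000e+09)^2 = 6.674e-11 * 2.430e+50 / 9.000e+18 = 1.802e+21

1.802e+21 N


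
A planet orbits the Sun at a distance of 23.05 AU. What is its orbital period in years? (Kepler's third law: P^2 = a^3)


P = a^(3/2) = 23.05^1.5 = 110.664

110.664 years


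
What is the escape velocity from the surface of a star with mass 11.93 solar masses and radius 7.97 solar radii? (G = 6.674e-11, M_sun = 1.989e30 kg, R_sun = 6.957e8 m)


M = 11.93 * 1.989e30 kg = 2.372877e+31 kg; R = 7.97 * 6.957e8 m = 5.544729e+09 m. v_esc = sqrt(2GM/R) = sqrt(2 * 6.674e-11 * 2.372877e+31 / 5.544729e+09) = 755797.6722

755797.6722 m/s


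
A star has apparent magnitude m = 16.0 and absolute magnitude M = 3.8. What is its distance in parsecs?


d = 10^((m - M + 5)/5) = 10^((16.0 - 3.8 + 5)/5) = 2754.2287

2754.2287 pc


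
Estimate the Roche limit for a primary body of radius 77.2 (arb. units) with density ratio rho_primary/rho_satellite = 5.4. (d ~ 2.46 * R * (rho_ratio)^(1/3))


d_Roche = 2.46 * 77.2 * 5.4^(1/3) = 333.1836

333.1836


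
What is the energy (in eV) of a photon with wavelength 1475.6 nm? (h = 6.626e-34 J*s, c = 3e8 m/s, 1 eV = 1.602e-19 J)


E = hc/lambda = 6.626e-34 * 3e8 / 1.476e-06 = 1.347e-19 J = 0.8409 eV

0.8409 eV


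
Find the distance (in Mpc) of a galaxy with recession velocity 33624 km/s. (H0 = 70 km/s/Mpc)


d = v / H0 = 33624 / 70 = 480.3429

480.3429 Mpc


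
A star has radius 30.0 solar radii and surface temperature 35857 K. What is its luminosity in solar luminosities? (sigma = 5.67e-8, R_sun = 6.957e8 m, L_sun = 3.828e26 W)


R = 30.0 * 6.957e8 m = 2.0871e+10 m. L = 4*pi*R^2*sigma*T^4 = 4*pi*(2.0871e+10)^2 * 5.67e-8 * 35857^4 = 5.130683725e+32 W. L/L_sun = 5.130683725e+32 / 3.828e26 = 1.340e+06

1.340e+06 L_sun


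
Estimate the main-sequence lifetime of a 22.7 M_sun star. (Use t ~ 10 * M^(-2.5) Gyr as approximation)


t = 10 * M^(-2.5) = 10 * 22.7^(-2.5) = 0.0041

0.0041 Gyr


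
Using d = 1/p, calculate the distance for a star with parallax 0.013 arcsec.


d = 1/p = 1/0.013 = 76.9231

76.9231 pc


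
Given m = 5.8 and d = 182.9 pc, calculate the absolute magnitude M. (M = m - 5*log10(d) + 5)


M = m - 5*log10(d) + 5 = 5.8 - 5*log10(182.9) + 5 = -0.5111

-0.5111


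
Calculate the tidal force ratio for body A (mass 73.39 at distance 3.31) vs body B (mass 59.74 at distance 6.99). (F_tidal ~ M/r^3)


Ratio = (M1/r1^3) / (M2/r2^3) = (73.39/3.31^3) / (59.74/6.99^3) = 11.5696

11.5696


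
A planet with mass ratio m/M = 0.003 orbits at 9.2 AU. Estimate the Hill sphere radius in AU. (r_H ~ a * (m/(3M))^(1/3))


r_H = a * (m/3M)^(1/3) = 9.2 * (0.003/3)^(1/3) = 0.92

0.92 AU


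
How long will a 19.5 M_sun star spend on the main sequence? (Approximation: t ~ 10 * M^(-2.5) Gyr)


t = 10 * M^(-2.5) = 10 * 19.5^(-2.5) = 0.006

0.006 Gyr


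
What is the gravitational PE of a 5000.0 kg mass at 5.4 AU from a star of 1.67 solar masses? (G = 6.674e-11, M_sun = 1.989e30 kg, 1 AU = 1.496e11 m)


M = 1.67 * 1.989e30 kg = 3.32163e+30 kg; r = 5.4 AU * 1.496e11 m/AU = 8.0784e+11 m. U = -GM*m/r = -(6.674e-11 * 3.32163e+30 * 5000.0) / 8.0784e+11 = -1.372e+12

-1.372e+12 J


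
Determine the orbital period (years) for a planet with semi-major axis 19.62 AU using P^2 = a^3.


P = a^(3/2) = 19.62^1.5 = 86.9057

86.9057 years


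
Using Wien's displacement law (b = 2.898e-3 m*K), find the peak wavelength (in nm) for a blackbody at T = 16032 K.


lam_max = b / T = 2.898e-3 / 16032 = 1.808e-07 m = 180.7635 nm

180.7635 nm


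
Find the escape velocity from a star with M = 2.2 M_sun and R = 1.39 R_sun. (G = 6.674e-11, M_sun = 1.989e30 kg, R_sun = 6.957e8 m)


M = 2.2 * 1.989e30 kg = 4.3758e+30 kg; R = 1.39 * 6.957e8 m = 9.67023e+08 m. v_esc = sqrt(2GM/R) = sqrt(2 * 6.674e-11 * 4.3758e+30 / 9.67023e+08) = 777174.2973

777174.2973 m/s


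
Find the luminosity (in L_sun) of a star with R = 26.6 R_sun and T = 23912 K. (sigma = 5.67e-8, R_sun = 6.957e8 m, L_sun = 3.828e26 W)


R = 26.6 * 6.957e8 m = 1.850562e+10 m. L = 4*pi*R^2*sigma*T^4 = 4*pi*(1.850562e+10)^2 * 5.67e-8 * 23912^4 = 7.97744486e+31 W. L/L_sun = 7.97744486e+31 / 3.828e26 = 208397.2011

208397.2011 L_sun


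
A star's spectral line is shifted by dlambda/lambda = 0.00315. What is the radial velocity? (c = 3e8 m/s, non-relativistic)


v = (dlambda/lambda) * c = 0.00315 * 3e8 = 945000.0

945000.0 m/s


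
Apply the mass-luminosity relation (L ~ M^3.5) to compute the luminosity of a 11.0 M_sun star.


L/L_sun = (M/M_sun)^3.5 = 11.0^3.5 = 4414.4276

4414.4276 L_sun


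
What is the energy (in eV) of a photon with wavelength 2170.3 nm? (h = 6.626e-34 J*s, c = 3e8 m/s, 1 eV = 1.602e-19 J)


E = hc/lambda = 6.626e-34 * 3e8 / 2.170e-06 = 9.159e-20 J = 0.5717 eV

0.5717 eV


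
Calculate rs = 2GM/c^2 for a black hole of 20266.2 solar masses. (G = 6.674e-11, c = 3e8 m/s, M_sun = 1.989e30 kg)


M = 20266.2 * 1.989e30 kg = 4.03094718e+34 kg. rs = 2GM/c^2 = 2 * 6.674e-11 * 4.03094718e+34 / (3e8)^2 = 5.978e+07

5.978e+07 m


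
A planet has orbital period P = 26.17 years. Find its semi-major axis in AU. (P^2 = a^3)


a = P^(2/3) = 26.17^(2/3) = 8.8146

8.8146 AU


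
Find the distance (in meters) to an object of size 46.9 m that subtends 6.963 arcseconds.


D = size / theta_rad, theta_rad = 6.963 * pi/(180*3600) = 3.376e-05, D = 1.389e+06

1.389e+06 m


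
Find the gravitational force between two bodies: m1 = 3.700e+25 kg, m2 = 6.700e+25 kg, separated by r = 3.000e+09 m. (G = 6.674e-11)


F = G*m1*m2/r^2 = 6.674e-11 * 3.700e+25 * 6.700e+25 / (3.000e+09)^2 = 6.674e-11 * 2.479e+51 / 9.000e+18 = 1.838e+22

1.838e+22 N


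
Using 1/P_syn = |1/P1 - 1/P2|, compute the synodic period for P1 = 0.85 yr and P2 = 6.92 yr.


1/P_syn = |1/P1 - 1/P2| = |1/0.85 - 1/6.92| => P_syn = 0.969

0.969 years


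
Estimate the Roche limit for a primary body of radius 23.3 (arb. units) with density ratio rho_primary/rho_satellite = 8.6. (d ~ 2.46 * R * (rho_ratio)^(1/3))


d_Roche = 2.46 * 23.3 * 8.6^(1/3) = 117.4331

117.4331


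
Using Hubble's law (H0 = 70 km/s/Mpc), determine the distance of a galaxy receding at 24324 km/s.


d = v / H0 = 24324 / 70 = 347.4857

347.4857 Mpc


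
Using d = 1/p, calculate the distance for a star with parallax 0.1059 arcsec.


d = 1/p = 1/0.1059 = 9.4429

9.4429 pc


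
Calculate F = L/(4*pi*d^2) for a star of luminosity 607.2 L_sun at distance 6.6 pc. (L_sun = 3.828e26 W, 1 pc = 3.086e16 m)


F = L / (4*pi*d^2) = 2.324e+29 / (4*pi*(2.037e+17)^2) = 4.459e-07

4.459e-07 W/m^2


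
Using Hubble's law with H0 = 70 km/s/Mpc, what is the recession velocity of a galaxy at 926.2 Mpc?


v = H0 * d = 70 * 926.2 = 64834.0

64834.0 km/s


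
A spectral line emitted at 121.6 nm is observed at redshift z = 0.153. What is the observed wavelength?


lam_obs = lam_emit * (1 + z) = 121.6 * (1 + 0.153) = 140.2048

140.2048 nm


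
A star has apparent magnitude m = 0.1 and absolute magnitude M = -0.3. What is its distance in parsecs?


d = 10^((m - M + 5)/5) = 10^((0.1 - -0.3 + 5)/5) = 12.0226

12.0226 pc


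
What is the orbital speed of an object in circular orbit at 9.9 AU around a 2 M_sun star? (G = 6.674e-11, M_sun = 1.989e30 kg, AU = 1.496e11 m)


v = sqrt(GM/r) = sqrt(6.674e-11 * 3.978e+30 / 1.481e+12) = 13388.8136

13388.8136 m/s


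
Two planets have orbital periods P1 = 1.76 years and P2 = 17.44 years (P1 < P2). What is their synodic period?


1/P_syn = |1/P1 - 1/P2| = |1/1.76 - 1/17.44| => P_syn = 1.9576

1.9576 years


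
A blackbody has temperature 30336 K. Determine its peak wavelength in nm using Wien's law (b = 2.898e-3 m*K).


lam_max = b / T = 2.898e-3 / 30336 = 9.553e-08 m = 95.5301 nm

95.5301 nm


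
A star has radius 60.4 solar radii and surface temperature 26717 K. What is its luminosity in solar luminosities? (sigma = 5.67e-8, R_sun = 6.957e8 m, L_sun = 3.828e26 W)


R = 60.4 * 6.957e8 m = 4.202028e+10 m. L = 4*pi*R^2*sigma*T^4 = 4*pi*(4.202028e+10)^2 * 5.67e-8 * 26717^4 = 6.410052237e+32 W. L/L_sun = 6.410052237e+32 / 3.828e26 = 1.675e+06

1.675e+06 L_sun


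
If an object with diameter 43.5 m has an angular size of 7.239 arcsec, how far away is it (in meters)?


D = size / theta_rad, theta_rad = 7.239 * pi/(180*3600) = 3.510e-05, D = 1.239e+06

1.239e+06 m


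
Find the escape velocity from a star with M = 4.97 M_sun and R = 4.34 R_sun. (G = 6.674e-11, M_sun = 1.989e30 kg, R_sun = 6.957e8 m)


M = 4.97 * 1.989e30 kg = 9.88533e+30 kg; R = 4.34 * 6.957e8 m = 3.019338e+09 m. v_esc = sqrt(2GM/R) = sqrt(2 * 6.674e-11 * 9.88533e+30 / 3.019338e+09) = 661070.5626

661070.5626 m/s


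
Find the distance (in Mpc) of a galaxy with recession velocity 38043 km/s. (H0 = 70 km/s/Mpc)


d = v / H0 = 38043 / 70 = 543.4714

543.4714 Mpc


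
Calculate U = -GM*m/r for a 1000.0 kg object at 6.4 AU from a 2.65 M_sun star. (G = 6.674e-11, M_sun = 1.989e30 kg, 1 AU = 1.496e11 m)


M = 2.65 * 1.989e30 kg = 5.27085e+30 kg; r = 6.4 AU * 1.496e11 m/AU = 9.5744e+11 m. U = -GM*m/r = -(6.674e-11 * 5.27085e+30 * 1000.0) / 9.5744e+11 = -3.674e+11

-3.674e+11 J


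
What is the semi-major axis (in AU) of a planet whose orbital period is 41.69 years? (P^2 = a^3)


a = P^(2/3) = 41.69^(2/3) = 12.0232

12.0232 AU


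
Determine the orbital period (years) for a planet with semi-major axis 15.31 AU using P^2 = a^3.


P = a^(3/2) = 15.31^1.5 = 59.905

59.905 years


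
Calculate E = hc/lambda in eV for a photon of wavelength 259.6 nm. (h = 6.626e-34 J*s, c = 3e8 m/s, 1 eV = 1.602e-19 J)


E = hc/lambda = 6.626e-34 * 3e8 / 2.596e-07 = 7.657e-19 J = 4.7798 eV

4.7798 eV
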